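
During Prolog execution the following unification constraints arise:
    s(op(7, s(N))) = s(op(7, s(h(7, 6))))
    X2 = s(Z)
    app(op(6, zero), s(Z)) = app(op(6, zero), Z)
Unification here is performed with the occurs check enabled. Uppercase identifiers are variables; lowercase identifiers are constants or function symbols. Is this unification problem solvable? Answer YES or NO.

NO

Decompose s/1: op(7, s(N)) = op(7, s(h(7, 6))).
Decompose op/2: 7 = 7,  s(N) = s(h(7, 6)).
Delete trivial equation 7 = 7.
Decompose s/1: N = h(7, 6).
Bind N := h(7, 6); no other remaining equation mentions N.
Bind X2 := s(Z); no other remaining equation mentions X2.
Decompose app/2: op(6, zero) = op(6, zero),  s(Z) = Z.
Delete trivial equation op(6, zero) = op(6, zero).
Occurs check fails: Z occurs in s(Z); the equation Z = s(Z) has no finite solution.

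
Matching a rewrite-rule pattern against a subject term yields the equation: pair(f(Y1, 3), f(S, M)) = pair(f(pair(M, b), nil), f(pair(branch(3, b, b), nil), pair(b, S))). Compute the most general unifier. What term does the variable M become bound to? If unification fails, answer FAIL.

FAIL

Decompose pair/2: f(Y1, 3) = f(pair(M, b), nil),  f(S, M) = f(pair(branch(3, b, b), nil), pair(b, S)).
Decompose f/2: Y1 = pair(M, b),  3 = nil.
Bind Y1 := pair(M, b); no other remaining equation mentions Y1.
Clash: constants 3 and nil differ; no unifier exists.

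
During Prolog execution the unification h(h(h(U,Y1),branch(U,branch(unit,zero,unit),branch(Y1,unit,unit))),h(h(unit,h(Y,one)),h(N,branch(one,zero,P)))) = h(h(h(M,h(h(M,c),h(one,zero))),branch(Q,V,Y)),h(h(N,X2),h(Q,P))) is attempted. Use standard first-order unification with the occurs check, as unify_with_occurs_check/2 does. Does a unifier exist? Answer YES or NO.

NO

Decompose h/2: h(h(U,Y1),branch(U,branch(unit,zero,unit),branch(Y1,unit,unit))) = h(h(M,h(h(M,c),h(one,zero))),branch(Q,V,Y)),  h(h(unit,h(Y,one)),h(N,branch(one,zero,P))) = h(h(N,X2),h(Q,P)).
Decompose h/2: h(U,Y1) = h(M,h(h(M,c),h(one,zero))),  branch(U,branch(unit,zero,unit),branch(Y1,unit,unit)) = branch(Q,V,Y).
Decompose h/2: U = M,  Y1 = h(h(M,c),h(one,zero)).
Bind U := M; substituting into the one remaining equation that mentions U gives: branch(M,branch(unit,zero,unit),branch(Y1,unit,unit)) = branch(Q,V,Y).
Bind Y1 := h(h(M,c),h(one,zero)); substituting into the one remaining equation that mentions Y1 gives: branch(M,branch(unit,zero,unit),branch(h(h(M,c),h(one,zero)),unit,unit)) = branch(Q,V,Y).
Decompose branch/3: M = Q,  branch(unit,zero,unit) = V,  branch(h(h(M,c),h(one,zero)),unit,unit) = Y.
Bind M := Q; substituting into the one remaining equation that mentions M gives: branch(h(h(Q,c),h(one,zero)),unit,unit) = Y. Substituting into the earlier bindings gives U := Q, Y1 := h(h(Q,c),h(one,zero)).
Bind V := branch(unit,zero,unit); no other remaining equation mentions V.
Bind Y := branch(h(h(Q,c),h(one,zero)),unit,unit); substituting into the remaining equation gives: h(h(unit,h(branch(h(h(Q,c),h(one,zero)),unit,unit),one)),h(N,branch(one,zero,P))) = h(h(N,X2),h(Q,P)).
Decompose h/2: h(unit,h(branch(h(h(Q,c),h(one,zero)),unit,unit),one)) = h(N,X2),  h(N,branch(one,zero,P)) = h(Q,P).
Decompose h/2: unit = N,  h(branch(h(h(Q,c),h(one,zero)),unit,unit),one) = X2.
Bind N := unit; substituting into the one remaining equation that mentions N gives: h(unit,branch(one,zero,P)) = h(Q,P).
Bind X2 := h(branch(h(h(Q,c),h(one,zero)),unit,unit),one); no other remaining equation mentions X2.
Decompose h/2: unit = Q,  branch(one,zero,P) = P.
Bind Q := unit; no other remaining equation mentions Q. Substituting into the earlier bindings gives U := unit, Y1 := h(h(unit,c),h(one,zero)), M := unit, Y := branch(h(h(unit,c),h(one,zero)),unit,unit), X2 := h(branch(h(h(unit,c),h(one,zero)),unit,unit),one).
Occurs check fails: P occurs in branch(one,zero,P); the equation P = branch(one,zero,P) has no finite solution.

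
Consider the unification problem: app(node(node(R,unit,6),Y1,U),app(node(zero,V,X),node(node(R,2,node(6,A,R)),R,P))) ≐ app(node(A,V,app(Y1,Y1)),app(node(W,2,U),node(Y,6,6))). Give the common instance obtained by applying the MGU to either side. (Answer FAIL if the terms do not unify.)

Decompose app/2: node(node(R,unit,6),Y1,U) ≐ node(A,V,app(Y1,Y1)),  app(node(zero,V,X),node(node(R,2,node(6,A,R)),R,P)) ≐ app(node(W,2,U),node(Y,6,6)).
Decompose node/3: node(R,unit,6) ≐ A,  Y1 ≐ V,  U ≐ app(Y1,Y1).
Bind A := node(R,unit,6); substituting into the one remaining equation that mentions A gives: app(node(zero,V,X),node(node(R,2,node(6,node(R,unit,6),R)),R,P)) ≐ app(node(W,2,U),node(Y,6,6)).
Bind Y1 := V; substituting into the one remaining equation that mentions Y1 gives: U ≐ app(V,V).
Bind U := app(V,V); substituting into the remaining equation gives: app(node(zero,V,X),node(node(R,2,node(6,node(R,unit,6),R)),R,P)) ≐ app(node(W,2,app(V,V)),node(Y,6,6)).
Decompose app/2: node(zero,V,X) ≐ node(W,2,app(V,V)),  node(node(R,2,node(6,node(R,unit,6),R)),R,P) ≐ node(Y,6,6).
Decompose node/3: zero ≐ W,  V ≐ 2,  X ≐ app(V,V).
Bind W := zero; no other remaining equation mentions W.
Bind V := 2; substituting into the one remaining equation that mentions V gives: X ≐ app(2,2). Substituting into the earlier bindings gives Y1 := 2, U := app(2,2).
Bind X := app(2,2); no other remaining equation mentions X.
Decompose node/3: node(R,2,node(6,node(R,unit,6),R)) ≐ Y,  R ≐ 6,  P ≐ 6.
Bind Y := node(R,2,node(6,node(R,unit,6),R)); no other remaining equation mentions Y.
Bind R := 6; no other remaining equation mentions R. Substituting into the earlier bindings gives A := node(6,unit,6), Y := node(6,2,node(6,node(6,unit,6),6)).
Bind P := 6.
Applying the MGU to either side gives app(node(node(6,unit,6),2,app(2,2)),app(node(zero,2,app(2,2)),node(node(6,2,node(6,node(6,unit,6),6)),6,6))).

app(node(node(6,unit,6),2,app(2,2)),app(node(zero,2,app(2,2)),node(node(6,2,node(6,node(6,unit,6),6)),6,6)))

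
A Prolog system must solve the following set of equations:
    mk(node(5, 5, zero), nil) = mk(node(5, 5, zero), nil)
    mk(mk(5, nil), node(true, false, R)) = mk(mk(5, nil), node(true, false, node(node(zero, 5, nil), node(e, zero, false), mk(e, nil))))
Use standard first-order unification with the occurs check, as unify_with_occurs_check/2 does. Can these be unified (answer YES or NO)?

YES

Delete trivial equation mk(node(5, 5, zero), nil) = mk(node(5, 5, zero), nil).
Decompose mk/2: mk(5, nil) = mk(5, nil),  node(true, false, R) = node(true, false, node(node(zero, 5, nil), node(e, zero, false), mk(e, nil))).
Delete trivial equation mk(5, nil) = mk(5, nil).
Decompose node/3: true = true,  false = false,  R = node(node(zero, 5, nil), node(e, zero, false), mk(e, nil)).
Delete trivial equation true = true.
Delete trivial equation false = false.
Bind R := node(node(zero, 5, nil), node(e, zero, false), mk(e, nil)).
No equations remain and no clash or occurs-check failure arose, so a unifier exists.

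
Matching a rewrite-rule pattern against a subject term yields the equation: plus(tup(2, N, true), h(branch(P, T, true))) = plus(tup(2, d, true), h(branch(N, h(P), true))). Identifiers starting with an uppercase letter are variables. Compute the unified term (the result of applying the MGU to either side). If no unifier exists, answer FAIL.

Decompose plus/2: tup(2, N, true) = tup(2, d, true),  h(branch(P, T, true)) = h(branch(N, h(P), true)).
Decompose tup/3: 2 = 2,  N = d,  true = true.
Delete trivial equation 2 = 2.
Bind N := d; substituting into the one remaining equation that mentions N gives: h(branch(P, T, true)) = h(branch(d, h(P), true)).
Delete trivial equation true = true.
Decompose h/1: branch(P, T, true) = branch(d, h(P), true).
Decompose branch/3: P = d,  T = h(P),  true = true.
Bind P := d; substituting into the one remaining equation that mentions P gives: T = h(d).
Bind T := h(d); no other remaining equation mentions T.
Delete trivial equation true = true.
Applying the MGU to either side gives plus(tup(2, d, true), h(branch(d, h(d), true))).

plus(tup(2, d, true), h(branch(d, h(d), true)))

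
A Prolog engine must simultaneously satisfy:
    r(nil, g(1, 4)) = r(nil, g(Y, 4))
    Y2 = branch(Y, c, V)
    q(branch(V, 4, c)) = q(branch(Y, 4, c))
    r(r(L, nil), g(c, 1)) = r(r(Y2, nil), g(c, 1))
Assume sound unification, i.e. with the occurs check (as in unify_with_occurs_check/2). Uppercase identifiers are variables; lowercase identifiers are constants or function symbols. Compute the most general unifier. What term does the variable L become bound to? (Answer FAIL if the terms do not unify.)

branch(1, c, 1)

Decompose r/2: nil = nil,  g(1, 4) = g(Y, 4).
Delete trivial equation nil = nil.
Decompose g/2: 1 = Y,  4 = 4.
Bind Y := 1; substituting into the 2 remaining equations that mention Y gives: Y2 = branch(1, c, V),  q(branch(V, 4, c)) = q(branch(1, 4, c)).
Delete trivial equation 4 = 4.
Bind Y2 := branch(1, c, V); substituting into the one remaining equation that mentions Y2 gives: r(r(L, nil), g(c, 1)) = r(r(branch(1, c, V), nil), g(c, 1)).
Decompose q/1: branch(V, 4, c) = branch(1, 4, c).
Decompose branch/3: V = 1,  4 = 4,  c = c.
Bind V := 1; substituting into the one remaining equation that mentions V gives: r(r(L, nil), g(c, 1)) = r(r(branch(1, c, 1), nil), g(c, 1)). Substituting into the earlier binding gives Y2 := branch(1, c, 1).
Delete trivial equation 4 = 4.
Delete trivial equation c = c.
Decompose r/2: r(L, nil) = r(branch(1, c, 1), nil),  g(c, 1) = g(c, 1).
Decompose r/2: L = branch(1, c, 1),  nil = nil.
Bind L := branch(1, c, 1); no other remaining equation mentions L.
Delete trivial equation nil = nil.
Delete trivial equation g(c, 1) = g(c, 1).
MGU = { Y ↦ 1, Y2 ↦ branch(1, c, 1), V ↦ 1, L ↦ branch(1, c, 1) }, so L ↦ branch(1, c, 1).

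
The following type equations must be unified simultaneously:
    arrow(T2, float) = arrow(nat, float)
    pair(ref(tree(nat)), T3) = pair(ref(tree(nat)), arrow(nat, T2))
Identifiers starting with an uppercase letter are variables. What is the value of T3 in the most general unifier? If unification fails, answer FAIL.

Decompose arrow/2: T2 = nat,  float = float.
Bind T2 := nat; substituting into the one remaining equation that mentions T2 gives: pair(ref(tree(nat)), T3) = pair(ref(tree(nat)), arrow(nat, nat)).
Delete trivial equation float = float.
Decompose pair/2: ref(tree(nat)) = ref(tree(nat)),  T3 = arrow(nat, nat).
Delete trivial equation ref(tree(nat)) = ref(tree(nat)).
Bind T3 := arrow(nat, nat).
MGU = { T2 ↦ nat, T3 ↦ arrow(nat, nat) }, so T3 ↦ arrow(nat, nat).

arrow(nat, nat)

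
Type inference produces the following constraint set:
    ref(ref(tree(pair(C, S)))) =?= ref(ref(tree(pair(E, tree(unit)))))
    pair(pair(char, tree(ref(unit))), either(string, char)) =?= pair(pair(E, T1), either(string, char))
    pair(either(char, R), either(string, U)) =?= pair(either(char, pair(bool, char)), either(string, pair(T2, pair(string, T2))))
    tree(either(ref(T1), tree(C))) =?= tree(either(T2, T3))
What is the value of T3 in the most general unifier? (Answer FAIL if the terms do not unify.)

tree(char)

Decompose ref/1: ref(tree(pair(C, S))) =?= ref(tree(pair(E, tree(unit)))).
Decompose ref/1: tree(pair(C, S)) =?= tree(pair(E, tree(unit))).
Decompose tree/1: pair(C, S) =?= pair(E, tree(unit)).
Decompose pair/2: C =?= E,  S =?= tree(unit).
Bind C := E; substituting into the one remaining equation that mentions C gives: tree(either(ref(T1), tree(E))) =?= tree(either(T2, T3)).
Bind S := tree(unit); no other remaining equation mentions S.
Decompose pair/2: pair(char, tree(ref(unit))) =?= pair(E, T1),  either(string, char) =?= either(string, char).
Decompose pair/2: char =?= E,  tree(ref(unit)) =?= T1.
Bind E := char; substituting into the one remaining equation that mentions E gives: tree(either(ref(T1), tree(char))) =?= tree(either(T2, T3)). Substituting into the earlier binding gives C := char.
Bind T1 := tree(ref(unit)); substituting into the one remaining equation that mentions T1 gives: tree(either(ref(tree(ref(unit))), tree(char))) =?= tree(either(T2, T3)).
Delete trivial equation either(string, char) =?= either(string, char).
Decompose pair/2: either(char, R) =?= either(char, pair(bool, char)),  either(string, U) =?= either(string, pair(T2, pair(string, T2))).
Decompose either/2: char =?= char,  R =?= pair(bool, char).
Delete trivial equation char =?= char.
Bind R := pair(bool, char); no other remaining equation mentions R.
Decompose either/2: string =?= string,  U =?= pair(T2, pair(string, T2)).
Delete trivial equation string =?= string.
Bind U := pair(T2, pair(string, T2)); no other remaining equation mentions U.
Decompose tree/1: either(ref(tree(ref(unit))), tree(char)) =?= either(T2, T3).
Decompose either/2: ref(tree(ref(unit))) =?= T2,  tree(char) =?= T3.
Bind T2 := ref(tree(ref(unit))); no other remaining equation mentions T2. Substituting into the earlier binding gives U := pair(ref(tree(ref(unit))), pair(string, ref(tree(ref(unit))))).
Bind T3 := tree(char).
MGU = { C ↦ char, S ↦ tree(unit), E ↦ char, T1 ↦ tree(ref(unit)), R ↦ pair(bool, char), U ↦ pair(ref(tree(ref(unit))), pair(string, ref(tree(ref(unit))))), T2 ↦ ref(tree(ref(unit))), T3 ↦ tree(char) }, so T3 ↦ tree(char).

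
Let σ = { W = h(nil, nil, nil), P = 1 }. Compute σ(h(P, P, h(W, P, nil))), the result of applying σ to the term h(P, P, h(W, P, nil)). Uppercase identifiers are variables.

Replace each occurrence of W with h(nil, nil, nil).
Replace each occurrence of P with 1.
Result: h(1, 1, h(h(nil, nil, nil), 1, nil)).

h(1, 1, h(h(nil, nil, nil), 1, nil))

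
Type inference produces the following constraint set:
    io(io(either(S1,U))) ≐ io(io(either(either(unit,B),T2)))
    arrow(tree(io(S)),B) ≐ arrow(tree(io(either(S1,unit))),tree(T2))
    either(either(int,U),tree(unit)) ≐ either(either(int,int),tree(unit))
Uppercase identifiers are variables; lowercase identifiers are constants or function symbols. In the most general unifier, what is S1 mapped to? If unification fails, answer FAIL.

Decompose io/1: io(either(S1,U)) ≐ io(either(either(unit,B),T2)).
Decompose io/1: either(S1,U) ≐ either(either(unit,B),T2).
Decompose either/2: S1 ≐ either(unit,B),  U ≐ T2.
Bind S1 := either(unit,B); substituting into the one remaining equation that mentions S1 gives: arrow(tree(io(S)),B) ≐ arrow(tree(io(either(either(unit,B),unit))),tree(T2)).
Bind U := T2; substituting into the one remaining equation that mentions U gives: either(either(int,T2),tree(unit)) ≐ either(either(int,int),tree(unit)).
Decompose arrow/2: tree(io(S)) ≐ tree(io(either(either(unit,B),unit))),  B ≐ tree(T2).
Decompose tree/1: io(S) ≐ io(either(either(unit,B),unit)).
Decompose io/1: S ≐ either(either(unit,B),unit).
Bind S := either(either(unit,B),unit); no other remaining equation mentions S.
Bind B := tree(T2); no other remaining equation mentions B. Substituting into the earlier bindings gives S1 := either(unit,tree(T2)), S := either(either(unit,tree(T2)),unit).
Decompose either/2: either(int,T2) ≐ either(int,int),  tree(unit) ≐ tree(unit).
Decompose either/2: int ≐ int,  T2 ≐ int.
Delete trivial equation int ≐ int.
Bind T2 := int; no other remaining equation mentions T2. Substituting into the earlier bindings gives S1 := either(unit,tree(int)), U := int, S := either(either(unit,tree(int)),unit), B := tree(int).
Delete trivial equation tree(unit) ≐ tree(unit).
MGU = { S1 := either(unit,tree(int)), U := int, S := either(either(unit,tree(int)),unit), B := tree(int), T2 := int }, so S1 := either(unit,tree(int)).

either(unit,tree(int))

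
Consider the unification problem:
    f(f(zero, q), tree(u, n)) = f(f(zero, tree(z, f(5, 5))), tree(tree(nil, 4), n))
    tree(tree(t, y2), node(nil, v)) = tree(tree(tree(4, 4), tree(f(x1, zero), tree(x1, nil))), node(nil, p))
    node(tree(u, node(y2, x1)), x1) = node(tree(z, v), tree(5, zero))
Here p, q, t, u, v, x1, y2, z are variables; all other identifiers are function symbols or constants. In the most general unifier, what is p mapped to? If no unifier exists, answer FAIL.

node(tree(f(tree(5, zero), zero), tree(tree(5, zero), nil)), tree(5, zero))

Decompose f/2: f(zero, q) = f(zero, tree(z, f(5, 5))),  tree(u, n) = tree(tree(nil, 4), n).
Decompose f/2: zero = zero,  q = tree(z, f(5, 5)).
Delete trivial equation zero = zero.
Bind q := tree(z, f(5, 5)); no other remaining equation mentions q.
Decompose tree/2: u = tree(nil, 4),  n = n.
Bind u := tree(nil, 4); substituting into the one remaining equation that mentions u gives: node(tree(tree(nil, 4), node(y2, x1)), x1) = node(tree(z, v), tree(5, zero)).
Delete trivial equation n = n.
Decompose tree/2: tree(t, y2) = tree(tree(4, 4), tree(f(x1, zero), tree(x1, nil))),  node(nil, v) = node(nil, p).
Decompose tree/2: t = tree(4, 4),  y2 = tree(f(x1, zero), tree(x1, nil)).
Bind t := tree(4, 4); no other remaining equation mentions t.
Bind y2 := tree(f(x1, zero), tree(x1, nil)); substituting into the one remaining equation that mentions y2 gives: node(tree(tree(nil, 4), node(tree(f(x1, zero), tree(x1, nil)), x1)), x1) = node(tree(z, v), tree(5, zero)).
Decompose node/2: nil = nil,  v = p.
Delete trivial equation nil = nil.
Bind v := p; substituting into the remaining equation gives: node(tree(tree(nil, 4), node(tree(f(x1, zero), tree(x1, nil)), x1)), x1) = node(tree(z, p), tree(5, zero)).
Decompose node/2: tree(tree(nil, 4), node(tree(f(x1, zero), tree(x1, nil)), x1)) = tree(z, p),  x1 = tree(5, zero).
Decompose tree/2: tree(nil, 4) = z,  node(tree(f(x1, zero), tree(x1, nil)), x1) = p.
Bind z := tree(nil, 4); no other remaining equation mentions z. Substituting into the earlier binding gives q := tree(tree(nil, 4), f(5, 5)).
Bind p := node(tree(f(x1, zero), tree(x1, nil)), x1); no other remaining equation mentions p. Substituting into the earlier binding gives v := node(tree(f(x1, zero), tree(x1, nil)), x1).
Bind x1 := tree(5, zero). Substituting into the earlier bindings gives y2 := tree(f(tree(5, zero), zero), tree(tree(5, zero), nil)), v := node(tree(f(tree(5, zero), zero), tree(tree(5, zero), nil)), tree(5, zero)), p := node(tree(f(tree(5, zero), zero), tree(tree(5, zero), nil)), tree(5, zero)).
MGU = { q -> tree(tree(nil, 4), f(5, 5)), u -> tree(nil, 4), t -> tree(4, 4), y2 -> tree(f(tree(5, zero), zero), tree(tree(5, zero), nil)), v -> node(tree(f(tree(5, zero), zero), tree(tree(5, zero), nil)), tree(5, zero)), z -> tree(nil, 4), p -> node(tree(f(tree(5, zero), zero), tree(tree(5, zero), nil)), tree(5, zero)), x1 -> tree(5, zero) }, so p -> node(tree(f(tree(5, zero), zero), tree(tree(5, zero), nil)), tree(5, zero)).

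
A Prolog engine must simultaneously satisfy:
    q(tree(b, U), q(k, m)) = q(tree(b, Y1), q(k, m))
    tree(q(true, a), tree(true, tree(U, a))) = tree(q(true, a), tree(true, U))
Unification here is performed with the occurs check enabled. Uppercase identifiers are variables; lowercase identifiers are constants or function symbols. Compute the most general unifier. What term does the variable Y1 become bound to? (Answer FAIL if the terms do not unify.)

FAIL

Decompose q/2: tree(b, U) = tree(b, Y1),  q(k, m) = q(k, m).
Decompose tree/2: b = b,  U = Y1.
Delete trivial equation b = b.
Bind U := Y1; substituting into the one remaining equation that mentions U gives: tree(q(true, a), tree(true, tree(Y1, a))) = tree(q(true, a), tree(true, Y1)).
Delete trivial equation q(k, m) = q(k, m).
Decompose tree/2: q(true, a) = q(true, a),  tree(true, tree(Y1, a)) = tree(true, Y1).
Delete trivial equation q(true, a) = q(true, a).
Decompose tree/2: true = true,  tree(Y1, a) = Y1.
Delete trivial equation true = true.
Occurs check fails: Y1 occurs in tree(Y1, a); the equation Y1 = tree(Y1, a) has no finite solution.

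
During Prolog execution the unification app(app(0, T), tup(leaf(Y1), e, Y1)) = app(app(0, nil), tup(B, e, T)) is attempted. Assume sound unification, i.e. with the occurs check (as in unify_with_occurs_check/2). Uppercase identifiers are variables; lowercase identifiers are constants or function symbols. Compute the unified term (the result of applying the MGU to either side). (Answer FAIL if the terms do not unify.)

Decompose app/2: app(0, T) = app(0, nil),  tup(leaf(Y1), e, Y1) = tup(B, e, T).
Decompose app/2: 0 = 0,  T = nil.
Delete trivial equation 0 = 0.
Bind T := nil; substituting into the remaining equation gives: tup(leaf(Y1), e, Y1) = tup(B, e, nil).
Decompose tup/3: leaf(Y1) = B,  e = e,  Y1 = nil.
Bind B := leaf(Y1); no other remaining equation mentions B.
Delete trivial equation e = e.
Bind Y1 := nil. Substituting into the earlier binding gives B := leaf(nil).
Applying the MGU to either side gives app(app(0, nil), tup(leaf(nil), e, nil)).

app(app(0, nil), tup(leaf(nil), e, nil))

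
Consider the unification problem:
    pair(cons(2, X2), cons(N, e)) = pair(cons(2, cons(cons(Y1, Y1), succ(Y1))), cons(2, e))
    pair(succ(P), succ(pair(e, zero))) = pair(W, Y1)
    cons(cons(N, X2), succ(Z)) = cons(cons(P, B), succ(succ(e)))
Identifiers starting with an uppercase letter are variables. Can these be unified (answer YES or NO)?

YES

Decompose pair/2: cons(2, X2) = cons(2, cons(cons(Y1, Y1), succ(Y1))),  cons(N, e) = cons(2, e).
Decompose cons/2: 2 = 2,  X2 = cons(cons(Y1, Y1), succ(Y1)).
Delete trivial equation 2 = 2.
Bind X2 := cons(cons(Y1, Y1), succ(Y1)); substituting into the one remaining equation that mentions X2 gives: cons(cons(N, cons(cons(Y1, Y1), succ(Y1))), succ(Z)) = cons(cons(P, B), succ(succ(e))).
Decompose cons/2: N = 2,  e = e.
Bind N := 2; substituting into the one remaining equation that mentions N gives: cons(cons(2, cons(cons(Y1, Y1), succ(Y1))), succ(Z)) = cons(cons(P, B), succ(succ(e))).
Delete trivial equation e = e.
Decompose pair/2: succ(P) = W,  succ(pair(e, zero)) = Y1.
Bind W := succ(P); no other remaining equation mentions W.
Bind Y1 := succ(pair(e, zero)); substituting into the remaining equation gives: cons(cons(2, cons(cons(succ(pair(e, zero)), succ(pair(e, zero))), succ(succ(pair(e, zero))))), succ(Z)) = cons(cons(P, B), succ(succ(e))). Substituting into the earlier binding gives X2 := cons(cons(succ(pair(e, zero)), succ(pair(e, zero))), succ(succ(pair(e, zero)))).
Decompose cons/2: cons(2, cons(cons(succ(pair(e, zero)), succ(pair(e, zero))), succ(succ(pair(e, zero))))) = cons(P, B),  succ(Z) = succ(succ(e)).
Decompose cons/2: 2 = P,  cons(cons(succ(pair(e, zero)), succ(pair(e, zero))), succ(succ(pair(e, zero)))) = B.
Bind P := 2; no other remaining equation mentions P. Substituting into the earlier binding gives W := succ(2).
Bind B := cons(cons(succ(pair(e, zero)), succ(pair(e, zero))), succ(succ(pair(e, zero)))); no other remaining equation mentions B.
Decompose succ/1: Z = succ(e).
Bind Z := succ(e).
No equations remain and no clash or occurs-check failure arose, so a unifier exists.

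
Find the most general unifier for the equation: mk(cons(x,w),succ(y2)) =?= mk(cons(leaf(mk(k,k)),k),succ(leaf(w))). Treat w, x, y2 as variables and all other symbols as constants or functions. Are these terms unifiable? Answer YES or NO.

Decompose mk/2: cons(x,w) =?= cons(leaf(mk(k,k)),k),  succ(y2) =?= succ(leaf(w)).
Decompose cons/2: x =?= leaf(mk(k,k)),  w =?= k.
Bind x := leaf(mk(k,k)); no other remaining equation mentions x.
Bind w := k; substituting into the remaining equation gives: succ(y2) =?= succ(leaf(k)).
Decompose succ/1: y2 =?= leaf(k).
Bind y2 := leaf(k).
No equations remain and no clash or occurs-check failure arose, so a unifier exists.

YES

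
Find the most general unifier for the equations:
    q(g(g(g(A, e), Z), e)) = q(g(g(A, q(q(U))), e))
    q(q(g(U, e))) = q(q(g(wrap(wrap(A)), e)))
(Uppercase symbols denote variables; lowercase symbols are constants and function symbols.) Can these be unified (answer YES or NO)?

NO

Decompose q/1: g(g(g(A, e), Z), e) = g(g(A, q(q(U))), e).
Decompose g/2: g(g(A, e), Z) = g(A, q(q(U))),  e = e.
Decompose g/2: g(A, e) = A,  Z = q(q(U)).
Occurs check fails: A occurs in g(A, e); the equation A = g(A, e) has no finite solution.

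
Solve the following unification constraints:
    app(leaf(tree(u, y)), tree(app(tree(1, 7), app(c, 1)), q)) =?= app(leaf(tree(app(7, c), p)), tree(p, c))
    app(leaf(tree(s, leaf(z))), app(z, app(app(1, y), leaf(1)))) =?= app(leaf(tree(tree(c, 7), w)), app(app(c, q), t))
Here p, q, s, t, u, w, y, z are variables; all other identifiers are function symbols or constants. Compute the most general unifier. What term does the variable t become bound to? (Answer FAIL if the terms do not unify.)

app(app(1, app(tree(1, 7), app(c, 1))), leaf(1))

Decompose app/2: leaf(tree(u, y)) =?= leaf(tree(app(7, c), p)),  tree(app(tree(1, 7), app(c, 1)), q) =?= tree(p, c).
Decompose leaf/1: tree(u, y) =?= tree(app(7, c), p).
Decompose tree/2: u =?= app(7, c),  y =?= p.
Bind u := app(7, c); no other remaining equation mentions u.
Bind y := p; substituting into the one remaining equation that mentions y gives: app(leaf(tree(s, leaf(z))), app(z, app(app(1, p), leaf(1)))) =?= app(leaf(tree(tree(c, 7), w)), app(app(c, q), t)).
Decompose tree/2: app(tree(1, 7), app(c, 1)) =?= p,  q =?= c.
Bind p := app(tree(1, 7), app(c, 1)); substituting into the one remaining equation that mentions p gives: app(leaf(tree(s, leaf(z))), app(z, app(app(1, app(tree(1, 7), app(c, 1))), leaf(1)))) =?= app(leaf(tree(tree(c, 7), w)), app(app(c, q), t)). Substituting into the earlier binding gives y := app(tree(1, 7), app(c, 1)).
Bind q := c; substituting into the remaining equation gives: app(leaf(tree(s, leaf(z))), app(z, app(app(1, app(tree(1, 7), app(c, 1))), leaf(1)))) =?= app(leaf(tree(tree(c, 7), w)), app(app(c, c), t)).
Decompose app/2: leaf(tree(s, leaf(z))) =?= leaf(tree(tree(c, 7), w)),  app(z, app(app(1, app(tree(1, 7), app(c, 1))), leaf(1))) =?= app(app(c, c), t).
Decompose leaf/1: tree(s, leaf(z)) =?= tree(tree(c, 7), w).
Decompose tree/2: s =?= tree(c, 7),  leaf(z) =?= w.
Bind s := tree(c, 7); no other remaining equation mentions s.
Bind w := leaf(z); no other remaining equation mentions w.
Decompose app/2: z =?= app(c, c),  app(app(1, app(tree(1, 7), app(c, 1))), leaf(1)) =?= t.
Bind z := app(c, c); no other remaining equation mentions z. Substituting into the earlier binding gives w := leaf(app(c, c)).
Bind t := app(app(1, app(tree(1, 7), app(c, 1))), leaf(1)).
MGU = { u -> app(7, c), y -> app(tree(1, 7), app(c, 1)), p -> app(tree(1, 7), app(c, 1)), q -> c, s -> tree(c, 7), w -> leaf(app(c, c)), z -> app(c, c), t -> app(app(1, app(tree(1, 7), app(c, 1))), leaf(1)) }, so t -> app(app(1, app(tree(1, 7), app(c, 1))), leaf(1)).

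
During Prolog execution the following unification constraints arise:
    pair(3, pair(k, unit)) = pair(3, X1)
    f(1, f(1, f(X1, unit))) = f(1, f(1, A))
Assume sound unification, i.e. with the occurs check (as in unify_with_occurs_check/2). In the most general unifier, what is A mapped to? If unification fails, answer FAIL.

f(pair(k, unit), unit)

Decompose pair/2: 3 = 3,  pair(k, unit) = X1.
Delete trivial equation 3 = 3.
Bind X1 := pair(k, unit); substituting into the remaining equation gives: f(1, f(1, f(pair(k, unit), unit))) = f(1, f(1, A)).
Decompose f/2: 1 = 1,  f(1, f(pair(k, unit), unit)) = f(1, A).
Delete trivial equation 1 = 1.
Decompose f/2: 1 = 1,  f(pair(k, unit), unit) = A.
Delete trivial equation 1 = 1.
Bind A := f(pair(k, unit), unit).
MGU = { X1 = pair(k, unit), A = f(pair(k, unit), unit) }, so A = f(pair(k, unit), unit).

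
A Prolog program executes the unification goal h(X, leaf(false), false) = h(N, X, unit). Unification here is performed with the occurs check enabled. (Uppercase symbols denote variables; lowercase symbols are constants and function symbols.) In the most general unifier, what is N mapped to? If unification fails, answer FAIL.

FAIL

Decompose h/3: X = N,  leaf(false) = X,  false = unit.
Bind X := N; substituting into the one remaining equation that mentions X gives: leaf(false) = N.
Bind N := leaf(false); no other remaining equation mentions N. Substituting into the earlier binding gives X := leaf(false).
Clash: constants false and unit differ; no unifier exists.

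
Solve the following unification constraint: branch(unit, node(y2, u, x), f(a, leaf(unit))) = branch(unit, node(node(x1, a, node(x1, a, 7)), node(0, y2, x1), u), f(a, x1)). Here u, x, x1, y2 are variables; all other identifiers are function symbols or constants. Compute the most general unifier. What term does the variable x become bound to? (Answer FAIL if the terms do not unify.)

node(0, node(leaf(unit), a, node(leaf(unit), a, 7)), leaf(unit))

Decompose branch/3: unit = unit,  node(y2, u, x) = node(node(x1, a, node(x1, a, 7)), node(0, y2, x1), u),  f(a, leaf(unit)) = f(a, x1).
Delete trivial equation unit = unit.
Decompose node/3: y2 = node(x1, a, node(x1, a, 7)),  u = node(0, y2, x1),  x = u.
Bind y2 := node(x1, a, node(x1, a, 7)); substituting into the one remaining equation that mentions y2 gives: u = node(0, node(x1, a, node(x1, a, 7)), x1).
Bind u := node(0, node(x1, a, node(x1, a, 7)), x1); substituting into the one remaining equation that mentions u gives: x = node(0, node(x1, a, node(x1, a, 7)), x1).
Bind x := node(0, node(x1, a, node(x1, a, 7)), x1); no other remaining equation mentions x.
Decompose f/2: a = a,  leaf(unit) = x1.
Delete trivial equation a = a.
Bind x1 := leaf(unit). Substituting into the earlier bindings gives y2 := node(leaf(unit), a, node(leaf(unit), a, 7)), u := node(0, node(leaf(unit), a, node(leaf(unit), a, 7)), leaf(unit)), x := node(0, node(leaf(unit), a, node(leaf(unit), a, 7)), leaf(unit)).
MGU = { y2 -> node(leaf(unit), a, node(leaf(unit), a, 7)), u -> node(0, node(leaf(unit), a, node(leaf(unit), a, 7)), leaf(unit)), x -> node(0, node(leaf(unit), a, node(leaf(unit), a, 7)), leaf(unit)), x1 -> leaf(unit) }, so x -> node(0, node(leaf(unit), a, node(leaf(unit), a, 7)), leaf(unit)).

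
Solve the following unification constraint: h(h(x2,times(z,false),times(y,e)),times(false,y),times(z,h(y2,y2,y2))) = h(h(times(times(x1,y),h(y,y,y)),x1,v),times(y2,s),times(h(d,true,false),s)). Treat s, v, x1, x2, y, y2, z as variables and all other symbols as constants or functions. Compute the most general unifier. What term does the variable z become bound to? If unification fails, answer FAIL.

h(d,true,false)

Decompose h/3: h(x2,times(z,false),times(y,e)) = h(times(times(x1,y),h(y,y,y)),x1,v),  times(false,y) = times(y2,s),  times(z,h(y2,y2,y2)) = times(h(d,true,false),s).
Decompose h/3: x2 = times(times(x1,y),h(y,y,y)),  times(z,false) = x1,  times(y,e) = v.
Bind x2 := times(times(x1,y),h(y,y,y)); no other remaining equation mentions x2.
Bind x1 := times(z,false); no other remaining equation mentions x1. Substituting into the earlier binding gives x2 := times(times(times(z,false),y),h(y,y,y)).
Bind v := times(y,e); no other remaining equation mentions v.
Decompose times/2: false = y2,  y = s.
Bind y2 := false; substituting into the one remaining equation that mentions y2 gives: times(z,h(false,false,false)) = times(h(d,true,false),s).
Bind y := s; no other remaining equation mentions y. Substituting into the earlier bindings gives x2 := times(times(times(z,false),s),h(s,s,s)), v := times(s,e).
Decompose times/2: z = h(d,true,false),  h(false,false,false) = s.
Bind z := h(d,true,false); no other remaining equation mentions z. Substituting into the earlier bindings gives x2 := times(times(times(h(d,true,false),false),s),h(s,s,s)), x1 := times(h(d,true,false),false).
Bind s := h(false,false,false). Substituting into the earlier bindings gives x2 := times(times(times(h(d,true,false),false),h(false,false,false)),h(h(false,false,false),h(false,false,false),h(false,false,false))), v := times(h(false,false,false),e), y := h(false,false,false).
MGU = { x2 := times(times(times(h(d,true,false),false),h(false,false,false)),h(h(false,false,false),h(false,false,false),h(false,false,false))), x1 := times(h(d,true,false),false), v := times(h(false,false,false),e), y2 := false, y := h(false,false,false), z := h(d,true,false), s := h(false,false,false) }, so z := h(d,true,false).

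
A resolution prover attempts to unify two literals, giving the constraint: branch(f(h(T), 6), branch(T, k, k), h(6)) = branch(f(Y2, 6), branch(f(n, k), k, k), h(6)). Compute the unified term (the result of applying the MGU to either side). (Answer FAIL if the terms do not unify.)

Decompose branch/3: f(h(T), 6) = f(Y2, 6),  branch(T, k, k) = branch(f(n, k), k, k),  h(6) = h(6).
Decompose f/2: h(T) = Y2,  6 = 6.
Bind Y2 := h(T); no other remaining equation mentions Y2.
Delete trivial equation 6 = 6.
Decompose branch/3: T = f(n, k),  k = k,  k = k.
Bind T := f(n, k); no other remaining equation mentions T. Substituting into the earlier binding gives Y2 := h(f(n, k)).
Delete trivial equation k = k.
Delete trivial equation k = k.
Delete trivial equation h(6) = h(6).
Applying the MGU to either side gives branch(f(h(f(n, k)), 6), branch(f(n, k), k, k), h(6)).

branch(f(h(f(n, k)), 6), branch(f(n, k), k, k), h(6))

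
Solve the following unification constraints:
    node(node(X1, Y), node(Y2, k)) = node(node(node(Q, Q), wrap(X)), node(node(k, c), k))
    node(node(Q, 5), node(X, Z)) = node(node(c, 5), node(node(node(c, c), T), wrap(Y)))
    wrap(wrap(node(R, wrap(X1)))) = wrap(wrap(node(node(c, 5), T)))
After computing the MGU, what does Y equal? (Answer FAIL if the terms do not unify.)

Decompose node/2: node(X1, Y) = node(node(Q, Q), wrap(X)),  node(Y2, k) = node(node(k, c), k).
Decompose node/2: X1 = node(Q, Q),  Y = wrap(X).
Bind X1 := node(Q, Q); substituting into the one remaining equation that mentions X1 gives: wrap(wrap(node(R, wrap(node(Q, Q))))) = wrap(wrap(node(node(c, 5), T))).
Bind Y := wrap(X); substituting into the one remaining equation that mentions Y gives: node(node(Q, 5), node(X, Z)) = node(node(c, 5), node(node(node(c, c), T), wrap(wrap(X)))).
Decompose node/2: Y2 = node(k, c),  k = k.
Bind Y2 := node(k, c); no other remaining equation mentions Y2.
Delete trivial equation k = k.
Decompose node/2: node(Q, 5) = node(c, 5),  node(X, Z) = node(node(node(c, c), T), wrap(wrap(X))).
Decompose node/2: Q = c,  5 = 5.
Bind Q := c; substituting into the one remaining equation that mentions Q gives: wrap(wrap(node(R, wrap(node(c, c))))) = wrap(wrap(node(node(c, 5), T))). Substituting into the earlier binding gives X1 := node(c, c).
Delete trivial equation 5 = 5.
Decompose node/2: X = node(node(c, c), T),  Z = wrap(wrap(X)).
Bind X := node(node(c, c), T); substituting into the one remaining equation that mentions X gives: Z = wrap(wrap(node(node(c, c), T))). Substituting into the earlier binding gives Y := wrap(node(node(c, c), T)).
Bind Z := wrap(wrap(node(node(c, c), T))); no other remaining equation mentions Z.
Decompose wrap/1: wrap(node(R, wrap(node(c, c)))) = wrap(node(node(c, 5), T)).
Decompose wrap/1: node(R, wrap(node(c, c))) = node(node(c, 5), T).
Decompose node/2: R = node(c, 5),  wrap(node(c, c)) = T.
Bind R := node(c, 5); no other remaining equation mentions R.
Bind T := wrap(node(c, c)). Substituting into the earlier bindings gives Y := wrap(node(node(c, c), wrap(node(c, c)))), X := node(node(c, c), wrap(node(c, c))), Z := wrap(wrap(node(node(c, c), wrap(node(c, c))))).
MGU = { X1 := node(c, c), Y := wrap(node(node(c, c), wrap(node(c, c)))), Y2 := node(k, c), Q := c, X := node(node(c, c), wrap(node(c, c))), Z := wrap(wrap(node(node(c, c), wrap(node(c, c))))), R := node(c, 5), T := wrap(node(c, c)) }, so Y := wrap(node(node(c, c), wrap(node(c, c)))).

wrap(node(node(c, c), wrap(node(c, c))))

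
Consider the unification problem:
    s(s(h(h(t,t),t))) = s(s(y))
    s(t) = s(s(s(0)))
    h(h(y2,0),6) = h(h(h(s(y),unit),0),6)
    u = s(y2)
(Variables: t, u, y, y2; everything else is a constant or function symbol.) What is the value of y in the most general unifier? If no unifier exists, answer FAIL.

Decompose s/1: s(h(h(t,t),t)) = s(y).
Decompose s/1: h(h(t,t),t) = y.
Bind y := h(h(t,t),t); substituting into the one remaining equation that mentions y gives: h(h(y2,0),6) = h(h(h(s(h(h(t,t),t)),unit),0),6).
Decompose s/1: t = s(s(0)).
Bind t := s(s(0)); substituting into the one remaining equation that mentions t gives: h(h(y2,0),6) = h(h(h(s(h(h(s(s(0)),s(s(0))),s(s(0)))),unit),0),6). Substituting into the earlier binding gives y := h(h(s(s(0)),s(s(0))),s(s(0))).
Decompose h/2: h(y2,0) = h(h(s(h(h(s(s(0)),s(s(0))),s(s(0)))),unit),0),  6 = 6.
Decompose h/2: y2 = h(s(h(h(s(s(0)),s(s(0))),s(s(0)))),unit),  0 = 0.
Bind y2 := h(s(h(h(s(s(0)),s(s(0))),s(s(0)))),unit); substituting into the one remaining equation that mentions y2 gives: u = s(h(s(h(h(s(s(0)),s(s(0))),s(s(0)))),unit)).
Delete trivial equation 0 = 0.
Delete trivial equation 6 = 6.
Bind u := s(h(s(h(h(s(s(0)),s(s(0))),s(s(0)))),unit)).
MGU = { y -> h(h(s(s(0)),s(s(0))),s(s(0))), t -> s(s(0)), y2 -> h(s(h(h(s(s(0)),s(s(0))),s(s(0)))),unit), u -> s(h(s(h(h(s(s(0)),s(s(0))),s(s(0)))),unit)) }, so y -> h(h(s(s(0)),s(s(0))),s(s(0))).

h(h(s(s(0)),s(s(0))),s(s(0)))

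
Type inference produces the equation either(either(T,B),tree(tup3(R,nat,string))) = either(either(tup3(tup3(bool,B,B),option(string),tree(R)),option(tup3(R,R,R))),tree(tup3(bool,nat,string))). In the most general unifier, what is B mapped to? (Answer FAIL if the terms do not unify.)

option(tup3(bool,bool,bool))

Decompose either/2: either(T,B) = either(tup3(tup3(bool,B,B),option(string),tree(R)),option(tup3(R,R,R))),  tree(tup3(R,nat,string)) = tree(tup3(bool,nat,string)).
Decompose either/2: T = tup3(tup3(bool,B,B),option(string),tree(R)),  B = option(tup3(R,R,R)).
Bind T := tup3(tup3(bool,B,B),option(string),tree(R)); no other remaining equation mentions T.
Bind B := option(tup3(R,R,R)); no other remaining equation mentions B. Substituting into the earlier binding gives T := tup3(tup3(bool,option(tup3(R,R,R)),option(tup3(R,R,R))),option(string),tree(R)).
Decompose tree/1: tup3(R,nat,string) = tup3(bool,nat,string).
Decompose tup3/3: R = bool,  nat = nat,  string = string.
Bind R := bool; no other remaining equation mentions R. Substituting into the earlier bindings gives T := tup3(tup3(bool,option(tup3(bool,bool,bool)),option(tup3(bool,bool,bool))),option(string),tree(bool)), B := option(tup3(bool,bool,bool)).
Delete trivial equation nat = nat.
Delete trivial equation string = string.
MGU = { T ↦ tup3(tup3(bool,option(tup3(bool,bool,bool)),option(tup3(bool,bool,bool))),option(string),tree(bool)), B ↦ option(tup3(bool,bool,bool)), R ↦ bool }, so B ↦ option(tup3(bool,bool,bool)).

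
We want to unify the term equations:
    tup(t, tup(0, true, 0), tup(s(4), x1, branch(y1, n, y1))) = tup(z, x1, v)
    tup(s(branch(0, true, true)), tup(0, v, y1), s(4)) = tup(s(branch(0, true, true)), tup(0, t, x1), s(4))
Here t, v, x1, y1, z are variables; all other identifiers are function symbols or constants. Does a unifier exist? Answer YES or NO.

Decompose tup/3: t = z,  tup(0, true, 0) = x1,  tup(s(4), x1, branch(y1, n, y1)) = v.
Bind t := z; substituting into the one remaining equation that mentions t gives: tup(s(branch(0, true, true)), tup(0, v, y1), s(4)) = tup(s(branch(0, true, true)), tup(0, z, x1), s(4)).
Bind x1 := tup(0, true, 0); substituting into the remaining equations gives: tup(s(4), tup(0, true, 0), branch(y1, n, y1)) = v,  tup(s(branch(0, true, true)), tup(0, v, y1), s(4)) = tup(s(branch(0, true, true)), tup(0, z, tup(0, true, 0)), s(4)).
Bind v := tup(s(4), tup(0, true, 0), branch(y1, n, y1)); substituting into the remaining equation gives: tup(s(branch(0, true, true)), tup(0, tup(s(4), tup(0, true, 0), branch(y1, n, y1)), y1), s(4)) = tup(s(branch(0, true, true)), tup(0, z, tup(0, true, 0)), s(4)).
Decompose tup/3: s(branch(0, true, true)) = s(branch(0, true, true)),  tup(0, tup(s(4), tup(0, true, 0), branch(y1, n, y1)), y1) = tup(0, z, tup(0, true, 0)),  s(4) = s(4).
Delete trivial equation s(branch(0, true, true)) = s(branch(0, true, true)).
Decompose tup/3: 0 = 0,  tup(s(4), tup(0, true, 0), branch(y1, n, y1)) = z,  y1 = tup(0, true, 0).
Delete trivial equation 0 = 0.
Bind z := tup(s(4), tup(0, true, 0), branch(y1, n, y1)); no other remaining equation mentions z. Substituting into the earlier binding gives t := tup(s(4), tup(0, true, 0), branch(y1, n, y1)).
Bind y1 := tup(0, true, 0); no other remaining equation mentions y1. Substituting into the earlier bindings gives t := tup(s(4), tup(0, true, 0), branch(tup(0, true, 0), n, tup(0, true, 0))), v := tup(s(4), tup(0, true, 0), branch(tup(0, true, 0), n, tup(0, true, 0))), z := tup(s(4), tup(0, true, 0), branch(tup(0, true, 0), n, tup(0, true, 0))).
Delete trivial equation s(4) = s(4).
No equations remain and no clash or occurs-check failure arose, so a unifier exists.

YES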